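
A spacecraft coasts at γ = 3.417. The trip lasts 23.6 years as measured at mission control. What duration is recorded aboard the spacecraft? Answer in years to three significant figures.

τ = 6.91 years

γ = 3.417
The interval measured at mission control is the dilated one; the clock aboard the spacecraft measures the proper time τ = Δt/γ = 23.6/3.417 years.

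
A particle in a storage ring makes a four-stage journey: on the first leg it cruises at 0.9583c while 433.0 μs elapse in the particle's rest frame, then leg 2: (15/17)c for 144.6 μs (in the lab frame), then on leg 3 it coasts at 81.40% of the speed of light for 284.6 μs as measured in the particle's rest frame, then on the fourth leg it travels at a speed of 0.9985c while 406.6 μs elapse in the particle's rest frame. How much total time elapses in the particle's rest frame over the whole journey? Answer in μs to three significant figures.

τ = 1190 μs

Leg 1: 433.0 μs is already measured in the particle's rest frame.
Leg 2: γ = 1/√(1 − (15/17)²) = 17/8 = 2.125; τ_2 = 144.6/2.125 = 68.05 μs.
Leg 3: 284.6 μs is already measured in the particle's rest frame.
Leg 4: 406.6 μs is already measured in the particle's rest frame.
Total: 433.0 + 68.05 + 284.6 + 406.6 μs.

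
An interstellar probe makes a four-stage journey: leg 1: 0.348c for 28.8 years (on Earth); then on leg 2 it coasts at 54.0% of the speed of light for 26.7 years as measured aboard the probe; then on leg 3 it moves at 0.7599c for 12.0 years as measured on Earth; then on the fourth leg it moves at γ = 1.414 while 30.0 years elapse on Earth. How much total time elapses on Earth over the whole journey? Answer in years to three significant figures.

Δt = 103 years

Leg 1: 28.8 years is already measured on Earth.
Leg 2: β = 0.540; γ = 1/√(1 − 0.540²) = 1/√0.7084 = 1.188; Δt_2 = 1.188 × 26.7 = 31.72 years.
Leg 3: 12.0 years is already measured on Earth.
Leg 4: 30.0 years is already measured on Earth.
Total: 28.80 + 31.72 + 12.00 + 30.00 years.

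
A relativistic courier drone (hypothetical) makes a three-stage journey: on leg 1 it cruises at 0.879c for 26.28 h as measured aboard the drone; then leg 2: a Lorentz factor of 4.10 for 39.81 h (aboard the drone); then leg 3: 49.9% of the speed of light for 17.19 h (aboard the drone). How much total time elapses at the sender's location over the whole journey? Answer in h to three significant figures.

Δt = 238 h

Leg 1: γ = 1/√(1 − 0.879²) = 1/√0.2274 = 2.097; Δt_1 = 2.097 × 26.28 = 55.11 h.
Leg 2: γ = 4.10; Δt_2 = 4.100 × 39.81 = 163.2 h.
Leg 3: β = 0.499; γ = 1/√(1 − 0.499²) = 1/√0.7510 = 1.154; Δt_3 = 1.154 × 17.19 = 19.84 h.
Total: 55.11 + 163.2 + 19.84 h.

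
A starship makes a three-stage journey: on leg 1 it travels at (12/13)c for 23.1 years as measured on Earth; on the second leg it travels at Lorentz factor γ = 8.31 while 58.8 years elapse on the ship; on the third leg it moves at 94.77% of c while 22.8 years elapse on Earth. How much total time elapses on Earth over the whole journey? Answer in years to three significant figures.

Leg 1: 23.1 years is already measured on Earth.
Leg 2: γ = 8.31; Δt_2 = 8.310 × 58.8 = 488.6 years.
Leg 3: 22.8 years is already measured on Earth.
Total: 23.10 + 488.6 + 22.80 years.

Δt = 535 years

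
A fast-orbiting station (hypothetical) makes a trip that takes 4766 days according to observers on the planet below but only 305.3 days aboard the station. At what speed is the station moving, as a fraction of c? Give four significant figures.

The proper time is measured aboard the station (both events occur at the station's location); Δt is measured on the planet below. γ = Δt/τ = 4766/305.3 = 15.61.
β = √(1 − 1/γ²) = √(1 − 0.004103) = √0.9959

β = 0.9979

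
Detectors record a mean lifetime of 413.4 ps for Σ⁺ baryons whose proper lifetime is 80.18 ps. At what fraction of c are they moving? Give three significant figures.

β = 0.981

γ = Δt/τ₀ = 413.4/80.18 = 5.156
β = √(1 − 1/γ²) = √(1 − 0.03762) = √0.9624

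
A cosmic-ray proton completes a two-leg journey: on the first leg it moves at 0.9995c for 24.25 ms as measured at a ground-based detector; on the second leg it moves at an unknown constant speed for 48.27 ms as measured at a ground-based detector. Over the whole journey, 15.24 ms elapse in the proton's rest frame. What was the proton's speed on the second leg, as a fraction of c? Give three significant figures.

Leg 1: γ = 1/√(1 − 0.9995²) = 1/√9.997×10⁻⁴ = 31.63; τ_1 = 24.25/31.63 = 0.7668 ms.
Leg 2: speed unknown; τ_2 = 48.27/γ_2.
Total proper time: 0.7668 + τ_2 = 15.24, so τ_2 = 15.24 − 0.7668 = 14.47 ms.
γ_2 = 48.27/14.47 = 3.335; β = √(1 − 1/γ²) = √0.9101.

β = 0.954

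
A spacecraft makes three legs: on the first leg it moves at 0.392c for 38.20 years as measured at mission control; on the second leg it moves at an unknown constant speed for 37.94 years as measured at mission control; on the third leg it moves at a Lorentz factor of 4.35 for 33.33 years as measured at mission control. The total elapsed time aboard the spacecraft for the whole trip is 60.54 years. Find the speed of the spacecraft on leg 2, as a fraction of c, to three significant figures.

Leg 1: γ = 1/√(1 − 0.392²) = 1/√0.8463 = 1.087; τ_1 = 38.20/1.087 = 35.14 years.
Leg 2: speed unknown; τ_2 = 37.94/γ_2.
Leg 3: γ = 4.35; τ_3 = 33.33/4.350 = 7.662 years.
Total proper time: 35.14 + τ_2 + 7.662 = 60.54, so τ_2 = 60.54 − 42.80 = 17.74 years.
γ_2 = 37.94/17.74 = 2.139; β = √(1 − 1/γ²) = √0.7815.

β = 0.884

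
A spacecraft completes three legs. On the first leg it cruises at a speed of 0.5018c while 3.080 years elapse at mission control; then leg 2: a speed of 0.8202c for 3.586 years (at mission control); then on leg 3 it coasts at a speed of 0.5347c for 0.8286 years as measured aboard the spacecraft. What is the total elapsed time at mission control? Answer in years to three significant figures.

Δt = 7.65 years

Leg 1: 3.080 years is already measured at mission control.
Leg 2: 3.586 years is already measured at mission control.
Leg 3: γ = 1/√(1 − 0.5347²) = 1/√0.7141 = 1.183; Δt_3 = 1.183 × 0.8286 = 0.9805 years.
Total: 3.080 + 3.586 + 0.9805 years.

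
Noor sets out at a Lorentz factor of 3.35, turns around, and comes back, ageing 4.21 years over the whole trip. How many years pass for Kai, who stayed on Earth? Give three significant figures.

γ = 3.35
Earth-frame duration is the dilated interval: Δt = γτ = 3.350 × 4.21 years.

Δt = 14.1 years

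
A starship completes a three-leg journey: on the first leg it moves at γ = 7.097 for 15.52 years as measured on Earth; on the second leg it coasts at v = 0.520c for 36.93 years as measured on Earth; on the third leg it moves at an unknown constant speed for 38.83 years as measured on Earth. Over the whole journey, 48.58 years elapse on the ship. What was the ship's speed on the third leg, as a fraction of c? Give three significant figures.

Leg 1: γ = 7.097; τ_1 = 15.52/7.097 = 2.187 years.
Leg 2: γ = 1/√(1 − 0.520²) = 1/√0.7296 = 1.171; τ_2 = 36.93/1.171 = 31.54 years.
Leg 3: speed unknown; τ_3 = 38.83/γ_3.
Total proper time: 2.187 + 31.54 + τ_3 = 48.58, so τ_3 = 48.58 − 33.73 = 14.85 years.
γ_3 = 38.83/14.85 = 2.615; β = √(1 − 1/γ²) = √0.8538.

β = 0.924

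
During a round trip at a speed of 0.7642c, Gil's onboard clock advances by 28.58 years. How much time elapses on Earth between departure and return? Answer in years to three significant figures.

γ = 1/√(1 − 0.7642²) = 1/√0.4160 = 1.550
Earth-frame duration is the dilated interval: Δt = γτ = 1.550 × 28.58 years.

Δt = 44.3 years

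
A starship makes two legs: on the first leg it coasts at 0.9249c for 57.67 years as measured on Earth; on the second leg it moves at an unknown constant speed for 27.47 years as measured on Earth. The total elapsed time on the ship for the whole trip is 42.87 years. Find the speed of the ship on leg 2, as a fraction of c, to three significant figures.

β = 0.647

Leg 1: γ = 1/√(1 − 0.9249²) = 1/√0.1446 = 2.630; τ_1 = 57.67/2.630 = 21.93 years.
Leg 2: speed unknown; τ_2 = 27.47/γ_2.
Total proper time: 21.93 + τ_2 = 42.87, so τ_2 = 42.87 − 21.93 = 20.94 years.
γ_2 = 27.47/20.94 = 1.312; β = √(1 − 1/γ²) = √0.4187.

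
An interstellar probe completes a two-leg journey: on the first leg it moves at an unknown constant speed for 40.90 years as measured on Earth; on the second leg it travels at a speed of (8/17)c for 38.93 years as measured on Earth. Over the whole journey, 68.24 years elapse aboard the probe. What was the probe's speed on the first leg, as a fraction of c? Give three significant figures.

β = 0.560

Leg 1: speed unknown; τ_1 = 40.90/γ_1.
Leg 2: γ = 1/√(1 − (8/17)²) = 17/15 ≈ 1.133; τ_2 = 38.93/1.133 = 34.35 years.
Total proper time: τ_1 + 34.35 = 68.24, so τ_1 = 68.24 − 34.35 = 33.89 years.
γ_1 = 40.90/33.89 = 1.207; β = √(1 − 1/γ²) = √0.3134.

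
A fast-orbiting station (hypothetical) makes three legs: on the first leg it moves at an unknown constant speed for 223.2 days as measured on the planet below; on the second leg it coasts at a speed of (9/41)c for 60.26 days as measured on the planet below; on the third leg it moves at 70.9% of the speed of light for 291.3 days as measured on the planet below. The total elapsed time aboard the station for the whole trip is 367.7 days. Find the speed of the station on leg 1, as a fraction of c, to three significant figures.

β = 0.886

Leg 1: speed unknown; τ_1 = 223.2/γ_1.
Leg 2: γ = 1/√(1 − (9/41)²) = 41/40 = 1.025; τ_2 = 60.26/1.025 = 58.79 days.
Leg 3: β = 0.709; γ = 1/√(1 − 0.709²) = 1/√0.4973 = 1.418; τ_3 = 291.3/1.418 = 205.4 days.
Total proper time: τ_1 + 58.79 + 205.4 = 367.7, so τ_1 = 367.7 − 264.2 = 103.5 days.
γ_1 = 223.2/103.5 = 2.157; β = √(1 − 1/γ²) = √0.7850.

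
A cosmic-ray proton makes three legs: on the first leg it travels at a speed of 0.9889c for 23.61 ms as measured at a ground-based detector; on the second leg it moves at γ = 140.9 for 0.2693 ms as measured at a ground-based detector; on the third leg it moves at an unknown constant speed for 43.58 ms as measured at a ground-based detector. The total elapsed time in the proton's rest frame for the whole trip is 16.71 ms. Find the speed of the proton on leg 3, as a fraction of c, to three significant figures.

Leg 1: γ = 1/√(1 − 0.9889²) = 1/√0.02208 = 6.730; τ_1 = 23.61/6.730 = 3.508 ms.
Leg 2: γ = 140.9; τ_2 = 0.2693/140.9 = 0.001911 ms.
Leg 3: speed unknown; τ_3 = 43.58/γ_3.
Total proper time: 3.508 + 0.001911 + τ_3 = 16.71, so τ_3 = 16.71 − 3.510 = 13.20 ms.
γ_3 = 43.58/13.20 = 3.302; β = √(1 − 1/γ²) = √0.9083.

β = 0.953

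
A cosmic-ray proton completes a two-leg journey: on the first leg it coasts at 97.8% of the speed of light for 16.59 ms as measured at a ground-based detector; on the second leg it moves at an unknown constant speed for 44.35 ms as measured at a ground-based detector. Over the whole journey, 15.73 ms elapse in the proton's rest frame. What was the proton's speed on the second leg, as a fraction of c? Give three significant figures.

Leg 1: β = 0.978; γ = 1/√(1 − 0.978²) = 1/√0.04352 = 4.794; τ_1 = 16.59/4.794 = 3.461 ms.
Leg 2: speed unknown; τ_2 = 44.35/γ_2.
Total proper time: 3.461 + τ_2 = 15.73, so τ_2 = 15.73 − 3.461 = 12.27 ms.
γ_2 = 44.35/12.27 = 3.615; β = √(1 − 1/γ²) = √0.9235.

β = 0.961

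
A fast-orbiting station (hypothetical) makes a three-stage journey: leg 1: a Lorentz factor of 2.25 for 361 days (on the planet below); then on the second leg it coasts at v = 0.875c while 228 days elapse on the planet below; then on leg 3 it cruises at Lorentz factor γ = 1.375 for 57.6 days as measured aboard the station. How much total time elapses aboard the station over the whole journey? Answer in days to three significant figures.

Leg 1: γ = 2.25; τ_1 = 361/2.250 = 160.4 days.
Leg 2: γ = 1/√(1 − 0.875²) = 1/√0.2344 = 2.066; τ_2 = 228/2.066 = 110.4 days.
Leg 3: 57.6 days is already measured aboard the station.
Total: 160.4 + 110.4 + 57.60 days.

τ = 328 days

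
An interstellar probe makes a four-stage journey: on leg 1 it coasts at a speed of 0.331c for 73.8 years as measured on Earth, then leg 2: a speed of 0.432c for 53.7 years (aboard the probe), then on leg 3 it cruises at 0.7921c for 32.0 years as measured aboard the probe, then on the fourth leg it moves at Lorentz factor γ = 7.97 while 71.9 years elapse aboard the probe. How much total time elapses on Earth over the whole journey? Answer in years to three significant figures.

Leg 1: 73.8 years is already measured on Earth.
Leg 2: γ = 1/√(1 − 0.432²) = 1/√0.8134 = 1.109; Δt_2 = 1.109 × 53.7 = 59.54 years.
Leg 3: γ = 1/√(1 − 0.7921²) = 1/√0.3726 = 1.638; Δt_3 = 1.638 × 32.0 = 52.43 years.
Leg 4: γ = 7.97; Δt_4 = 7.970 × 71.9 = 573.0 years.
Total: 73.80 + 59.54 + 52.43 + 573.0 years.

Δt = 759 years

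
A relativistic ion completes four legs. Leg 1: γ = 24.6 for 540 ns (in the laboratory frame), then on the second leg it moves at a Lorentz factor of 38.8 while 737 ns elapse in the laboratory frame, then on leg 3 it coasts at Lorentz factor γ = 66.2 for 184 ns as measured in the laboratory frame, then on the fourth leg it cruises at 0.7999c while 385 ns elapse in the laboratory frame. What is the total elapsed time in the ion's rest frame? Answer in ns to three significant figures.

τ = 275 ns

Leg 1: γ = 24.6; τ_1 = 540/24.60 = 21.95 ns.
Leg 2: γ = 38.8; τ_2 = 737/38.80 = 18.99 ns.
Leg 3: γ = 66.2; τ_3 = 184/66.20 = 2.779 ns.
Leg 4: γ = 1/√(1 − 0.7999²) = 1/√0.3602 = 1.666; τ_4 = 385/1.666 = 231.1 ns.
Total: 21.95 + 18.99 + 2.779 + 231.1 ns.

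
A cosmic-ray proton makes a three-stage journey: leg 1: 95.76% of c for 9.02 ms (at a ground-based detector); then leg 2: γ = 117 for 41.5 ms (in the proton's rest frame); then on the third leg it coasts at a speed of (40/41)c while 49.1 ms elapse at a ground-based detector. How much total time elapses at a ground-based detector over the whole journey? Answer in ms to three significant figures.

Leg 1: 9.02 ms is already measured at a ground-based detector.
Leg 2: γ = 117; Δt_2 = 117.0 × 41.5 = 4856 ms.
Leg 3: 49.1 ms is already measured at a ground-based detector.
Total: 9.020 + 4856 + 49.10 ms.

Δt = 4910 ms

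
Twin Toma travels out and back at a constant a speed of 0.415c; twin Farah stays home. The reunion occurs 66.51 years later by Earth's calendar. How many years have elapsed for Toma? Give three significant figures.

γ = 1/√(1 − 0.415²) = 1/√0.8278 = 1.099
Toma's clock measures proper time along the trip: τ = Δt/γ = 66.51/1.099 years.

τ = 60.5 years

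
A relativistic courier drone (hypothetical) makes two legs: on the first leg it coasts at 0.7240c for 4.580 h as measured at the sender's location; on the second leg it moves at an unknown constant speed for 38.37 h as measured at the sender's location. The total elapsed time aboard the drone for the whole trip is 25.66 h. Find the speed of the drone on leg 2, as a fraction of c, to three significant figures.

Leg 1: γ = 1/√(1 − 0.7240²) = 1/√0.4758 = 1.450; τ_1 = 4.580/1.450 = 3.159 h.
Leg 2: speed unknown; τ_2 = 38.37/γ_2.
Total proper time: 3.159 + τ_2 = 25.66, so τ_2 = 25.66 − 3.159 = 22.50 h.
γ_2 = 38.37/22.50 = 1.705; β = √(1 − 1/γ²) = √0.6561.

β = 0.810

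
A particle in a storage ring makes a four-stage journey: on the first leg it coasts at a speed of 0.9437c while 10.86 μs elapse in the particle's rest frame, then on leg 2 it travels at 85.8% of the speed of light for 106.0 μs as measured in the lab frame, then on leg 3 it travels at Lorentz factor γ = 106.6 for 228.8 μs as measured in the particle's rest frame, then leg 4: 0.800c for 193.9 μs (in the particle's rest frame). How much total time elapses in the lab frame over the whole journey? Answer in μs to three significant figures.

Leg 1: γ = 1/√(1 − 0.9437²) = 1/√0.1094 = 3.023; Δt_1 = 3.023 × 10.86 = 32.83 μs.
Leg 2: 106.0 μs is already measured in the lab frame.
Leg 3: γ = 106.6; Δt_3 = 106.6 × 228.8 = 2.439×10⁴ μs.
Leg 4: γ = 1/√(1 − 0.800²) = 5/3 ≈ 1.667; Δt_4 = 1.667 × 193.9 = 323.2 μs.
Total: 32.83 + 106.0 + 2.439×10⁴ + 323.2 μs.

Δt = 2.49×10⁴ μs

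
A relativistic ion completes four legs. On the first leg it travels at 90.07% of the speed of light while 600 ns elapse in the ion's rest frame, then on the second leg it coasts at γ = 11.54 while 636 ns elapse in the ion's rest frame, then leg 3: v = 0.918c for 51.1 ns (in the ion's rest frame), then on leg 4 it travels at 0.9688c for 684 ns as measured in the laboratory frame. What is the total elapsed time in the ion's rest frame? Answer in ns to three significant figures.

Leg 1: 600 ns is already measured in the ion's rest frame.
Leg 2: 636 ns is already measured in the ion's rest frame.
Leg 3: 51.1 ns is already measured in the ion's rest frame.
Leg 4: γ = 1/√(1 − 0.9688²) = 1/√0.06143 = 4.035; τ_4 = 684/4.035 = 169.5 ns.
Total: 600.0 + 636.0 + 51.10 + 169.5 ns.

τ = 1460 ns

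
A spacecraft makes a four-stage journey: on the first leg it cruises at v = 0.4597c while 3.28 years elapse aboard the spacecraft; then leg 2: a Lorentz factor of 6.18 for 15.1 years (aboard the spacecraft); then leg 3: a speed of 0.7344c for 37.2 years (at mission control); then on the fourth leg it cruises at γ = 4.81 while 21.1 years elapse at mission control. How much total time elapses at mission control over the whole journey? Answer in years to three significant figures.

Leg 1: γ = 1/√(1 − 0.4597²) = 1/√0.7887 = 1.126; Δt_1 = 1.126 × 3.28 = 3.693 years.
Leg 2: γ = 6.18; Δt_2 = 6.180 × 15.1 = 93.32 years.
Leg 3: 37.2 years is already measured at mission control.
Leg 4: 21.1 years is already measured at mission control.
Total: 3.693 + 93.32 + 37.20 + 21.10 years.

Δt = 155 years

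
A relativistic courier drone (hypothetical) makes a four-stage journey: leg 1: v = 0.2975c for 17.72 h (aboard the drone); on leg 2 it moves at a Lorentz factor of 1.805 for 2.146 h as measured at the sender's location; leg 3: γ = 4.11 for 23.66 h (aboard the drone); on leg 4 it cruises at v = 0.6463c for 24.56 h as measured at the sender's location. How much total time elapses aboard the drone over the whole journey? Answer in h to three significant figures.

τ = 61.3 h

Leg 1: 17.72 h is already measured aboard the drone.
Leg 2: γ = 1.805; τ_2 = 2.146/1.805 = 1.189 h.
Leg 3: 23.66 h is already measured aboard the drone.
Leg 4: γ = 1/√(1 − 0.6463²) = 1/√0.5823 = 1.310; τ_4 = 24.56/1.310 = 18.74 h.
Total: 17.72 + 1.189 + 23.66 + 18.74 h.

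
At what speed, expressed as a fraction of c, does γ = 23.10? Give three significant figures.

β = 0.999

β = √(1 − 1/γ²) = √(1 − 1/23.10²) = √(1 − 0.001874) = √0.9981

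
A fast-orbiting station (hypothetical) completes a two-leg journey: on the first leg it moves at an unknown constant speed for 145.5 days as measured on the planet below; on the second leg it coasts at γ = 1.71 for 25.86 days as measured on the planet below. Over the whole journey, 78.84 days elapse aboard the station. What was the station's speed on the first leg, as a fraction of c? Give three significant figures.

β = 0.899

Leg 1: speed unknown; τ_1 = 145.5/γ_1.
Leg 2: γ = 1.71; τ_2 = 25.86/1.710 = 15.12 days.
Total proper time: τ_1 + 15.12 = 78.84, so τ_1 = 78.84 − 15.12 = 63.72 days.
γ_1 = 145.5/63.72 = 2.284; β = √(1 − 1/γ²) = √0.8082.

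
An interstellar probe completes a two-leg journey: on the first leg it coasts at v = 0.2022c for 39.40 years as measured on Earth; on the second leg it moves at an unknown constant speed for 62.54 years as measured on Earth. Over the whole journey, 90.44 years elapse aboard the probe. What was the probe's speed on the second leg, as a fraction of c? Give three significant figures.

Leg 1: γ = 1/√(1 − 0.2022²) = 1/√0.9591 = 1.021; τ_1 = 39.40/1.021 = 38.59 years.
Leg 2: speed unknown; τ_2 = 62.54/γ_2.
Total proper time: 38.59 + τ_2 = 90.44, so τ_2 = 90.44 − 38.59 = 51.85 years.
γ_2 = 62.54/51.85 = 1.206; β = √(1 − 1/γ²) = √0.3125.

β = 0.559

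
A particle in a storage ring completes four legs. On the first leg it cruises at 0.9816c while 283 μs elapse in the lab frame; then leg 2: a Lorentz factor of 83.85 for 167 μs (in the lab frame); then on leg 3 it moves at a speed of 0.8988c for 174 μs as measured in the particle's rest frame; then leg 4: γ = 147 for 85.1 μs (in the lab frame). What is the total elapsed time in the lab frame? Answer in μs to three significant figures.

Leg 1: 283 μs is already measured in the lab frame.
Leg 2: 167 μs is already measured in the lab frame.
Leg 3: γ = 1/√(1 − 0.8988²) = 1/√0.1922 = 2.281; Δt_3 = 2.281 × 174 = 396.9 μs.
Leg 4: 85.1 μs is already measured in the lab frame.
Total: 283.0 + 167.0 + 396.9 + 85.10 μs.

Δt = 932 μs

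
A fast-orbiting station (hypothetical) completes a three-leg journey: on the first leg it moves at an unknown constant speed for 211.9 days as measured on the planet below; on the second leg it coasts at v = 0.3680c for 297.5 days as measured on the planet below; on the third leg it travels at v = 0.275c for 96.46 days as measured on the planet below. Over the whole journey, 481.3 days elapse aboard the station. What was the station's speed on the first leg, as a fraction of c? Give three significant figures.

Leg 1: speed unknown; τ_1 = 211.9/γ_1.
Leg 2: γ = 1/√(1 − 0.3680²) = 1/√0.8646 = 1.075; τ_2 = 297.5/1.075 = 276.6 days.
Leg 3: γ = 1/√(1 − 0.275²) = 1/√0.9244 = 1.040; τ_3 = 96.46/1.040 = 92.74 days.
Total proper time: τ_1 + 276.6 + 92.74 = 481.3, so τ_1 = 481.3 − 369.4 = 111.9 days.
γ_1 = 211.9/111.9 = 1.893; β = √(1 − 1/γ²) = √0.7210.

β = 0.849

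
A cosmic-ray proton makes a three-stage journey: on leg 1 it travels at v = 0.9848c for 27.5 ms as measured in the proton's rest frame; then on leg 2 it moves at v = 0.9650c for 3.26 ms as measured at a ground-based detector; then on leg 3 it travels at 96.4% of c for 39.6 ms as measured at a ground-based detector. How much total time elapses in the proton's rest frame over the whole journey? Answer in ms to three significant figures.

Leg 1: 27.5 ms is already measured in the proton's rest frame.
Leg 2: γ = 1/√(1 − 0.9650²) = 1/√0.06878 = 3.813; τ_2 = 3.26/3.813 = 0.8549 ms.
Leg 3: β = 0.964; γ = 1/√(1 − 0.964²) = 1/√0.07070 = 3.761; τ_3 = 39.6/3.761 = 10.53 ms.
Total: 27.50 + 0.8549 + 10.53 ms.

τ = 38.9 ms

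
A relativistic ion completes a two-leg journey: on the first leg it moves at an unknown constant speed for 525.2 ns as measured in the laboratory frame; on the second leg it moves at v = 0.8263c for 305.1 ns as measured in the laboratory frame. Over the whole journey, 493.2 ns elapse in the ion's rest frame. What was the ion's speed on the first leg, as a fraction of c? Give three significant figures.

β = 0.791

Leg 1: speed unknown; τ_1 = 525.2/γ_1.
Leg 2: γ = 1/√(1 − 0.8263²) = 1/√0.3172 = 1.775; τ_2 = 305.1/1.775 = 171.8 ns.
Total proper time: τ_1 + 171.8 = 493.2, so τ_1 = 493.2 − 171.8 = 321.4 ns.
γ_1 = 525.2/321.4 = 1.634; β = √(1 − 1/γ²) = √0.6256.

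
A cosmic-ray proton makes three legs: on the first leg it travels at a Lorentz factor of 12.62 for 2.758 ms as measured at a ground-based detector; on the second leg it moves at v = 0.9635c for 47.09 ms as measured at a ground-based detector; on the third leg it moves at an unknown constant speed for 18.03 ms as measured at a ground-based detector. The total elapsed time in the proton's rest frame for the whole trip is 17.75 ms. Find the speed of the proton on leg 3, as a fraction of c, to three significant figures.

β = 0.962

Leg 1: γ = 12.62; τ_1 = 2.758/12.62 = 0.2185 ms.
Leg 2: γ = 1/√(1 − 0.9635²) = 1/√0.07167 = 3.735; τ_2 = 47.09/3.735 = 12.61 ms.
Leg 3: speed unknown; τ_3 = 18.03/γ_3.
Total proper time: 0.2185 + 12.61 + τ_3 = 17.75, so τ_3 = 17.75 − 12.82 = 4.925 ms.
γ_3 = 18.03/4.925 = 3.661; β = √(1 − 1/γ²) = √0.9254.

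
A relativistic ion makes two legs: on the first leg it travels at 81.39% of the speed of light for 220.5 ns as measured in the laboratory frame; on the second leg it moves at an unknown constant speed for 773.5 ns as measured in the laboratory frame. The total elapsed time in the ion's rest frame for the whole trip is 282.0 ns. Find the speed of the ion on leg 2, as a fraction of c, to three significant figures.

Leg 1: β = 0.8139; γ = 1/√(1 − 0.8139²) = 1/√0.3376 = 1.721; τ_1 = 220.5/1.721 = 128.1 ns.
Leg 2: speed unknown; τ_2 = 773.5/γ_2.
Total proper time: 128.1 + τ_2 = 282.0, so τ_2 = 282.0 − 128.1 = 153.9 ns.
γ_2 = 773.5/153.9 = 5.026; β = √(1 − 1/γ²) = √0.9604.

β = 0.980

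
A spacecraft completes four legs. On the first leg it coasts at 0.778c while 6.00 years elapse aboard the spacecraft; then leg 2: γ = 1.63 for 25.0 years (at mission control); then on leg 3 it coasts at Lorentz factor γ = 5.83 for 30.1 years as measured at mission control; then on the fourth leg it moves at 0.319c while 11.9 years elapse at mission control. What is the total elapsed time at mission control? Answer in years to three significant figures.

Leg 1: γ = 1/√(1 − 0.778²) = 1/√0.3947 = 1.592; Δt_1 = 1.592 × 6.00 = 9.550 years.
Leg 2: 25.0 years is already measured at mission control.
Leg 3: 30.1 years is already measured at mission control.
Leg 4: 11.9 years is already measured at mission control.
Total: 9.550 + 25.00 + 30.10 + 11.90 years.

Δt = 76.6 years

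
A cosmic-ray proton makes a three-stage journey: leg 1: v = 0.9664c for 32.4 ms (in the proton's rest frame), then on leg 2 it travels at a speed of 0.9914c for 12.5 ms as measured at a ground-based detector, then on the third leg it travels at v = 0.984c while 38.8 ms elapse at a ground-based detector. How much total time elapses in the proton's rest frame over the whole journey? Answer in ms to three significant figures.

Leg 1: 32.4 ms is already measured in the proton's rest frame.
Leg 2: γ = 1/√(1 − 0.9914²) = 1/√0.01713 = 7.641; τ_2 = 12.5/7.641 = 1.636 ms.
Leg 3: γ = 1/√(1 − 0.984²) = 1/√0.03174 = 5.613; τ_3 = 38.8/5.613 = 6.913 ms.
Total: 32.40 + 1.636 + 6.913 ms.

τ = 40.9 ms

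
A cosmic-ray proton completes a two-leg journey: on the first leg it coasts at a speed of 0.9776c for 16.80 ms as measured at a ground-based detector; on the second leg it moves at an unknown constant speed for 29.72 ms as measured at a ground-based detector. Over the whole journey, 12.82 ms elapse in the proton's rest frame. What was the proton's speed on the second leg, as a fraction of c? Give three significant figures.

β = 0.950

Leg 1: γ = 1/√(1 − 0.9776²) = 1/√0.04430 = 4.751; τ_1 = 16.80/4.751 = 3.536 ms.
Leg 2: speed unknown; τ_2 = 29.72/γ_2.
Total proper time: 3.536 + τ_2 = 12.82, so τ_2 = 12.82 − 3.536 = 9.284 ms.
γ_2 = 29.72/9.284 = 3.201; β = √(1 − 1/γ²) = √0.9024.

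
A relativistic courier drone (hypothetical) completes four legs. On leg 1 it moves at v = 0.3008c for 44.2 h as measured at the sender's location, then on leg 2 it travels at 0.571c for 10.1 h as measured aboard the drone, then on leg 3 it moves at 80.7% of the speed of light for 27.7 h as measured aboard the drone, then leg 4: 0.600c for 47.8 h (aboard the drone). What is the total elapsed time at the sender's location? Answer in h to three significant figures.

Δt = 163 h

Leg 1: 44.2 h is already measured at the sender's location.
Leg 2: γ = 1/√(1 − 0.571²) = 1/√0.6740 = 1.218; Δt_2 = 1.218 × 10.1 = 12.30 h.
Leg 3: β = 0.807; γ = 1/√(1 − 0.807²) = 1/√0.3488 = 1.693; Δt_3 = 1.693 × 27.7 = 46.91 h.
Leg 4: γ = 1/√(1 − 0.600²) = 5/4 = 1.250; Δt_4 = 1.250 × 47.8 = 59.75 h.
Total: 44.20 + 12.30 + 46.91 + 59.75 h.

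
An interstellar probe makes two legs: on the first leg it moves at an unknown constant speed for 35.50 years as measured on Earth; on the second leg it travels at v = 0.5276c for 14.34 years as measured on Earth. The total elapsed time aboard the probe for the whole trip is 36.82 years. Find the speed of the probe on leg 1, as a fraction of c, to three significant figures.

Leg 1: speed unknown; τ_1 = 35.50/γ_1.
Leg 2: γ = 1/√(1 − 0.5276²) = 1/√0.7216 = 1.177; τ_2 = 14.34/1.177 = 12.18 years.
Total proper time: τ_1 + 12.18 = 36.82, so τ_1 = 36.82 − 12.18 = 24.64 years.
γ_1 = 35.50/24.64 = 1.441; β = √(1 − 1/γ²) = √0.5183.

β = 0.720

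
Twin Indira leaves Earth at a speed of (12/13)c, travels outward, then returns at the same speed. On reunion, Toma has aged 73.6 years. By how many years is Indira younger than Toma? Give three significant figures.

γ = 1/√(1 − (12/13)²) = 13/5 = 2.600
Indira's elapsed proper time: τ = 73.6/2.600 = 28.31 years.
Age gap = Δt − τ = 73.6 − 28.31 years.

Δt − τ = 45.3 years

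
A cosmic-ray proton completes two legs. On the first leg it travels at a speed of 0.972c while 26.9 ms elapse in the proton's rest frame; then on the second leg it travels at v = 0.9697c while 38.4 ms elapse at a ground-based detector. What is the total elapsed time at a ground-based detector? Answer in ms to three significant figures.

Δt = 153 ms

Leg 1: γ = 1/√(1 − 0.972²) = 1/√0.05522 = 4.256; Δt_1 = 4.256 × 26.9 = 114.5 ms.
Leg 2: 38.4 ms is already measured at a ground-based detector.
Total: 114.5 + 38.40 ms.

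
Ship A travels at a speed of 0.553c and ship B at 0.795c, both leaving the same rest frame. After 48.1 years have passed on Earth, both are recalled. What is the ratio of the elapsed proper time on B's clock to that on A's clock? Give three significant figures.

τ_B/τ_A = 0.728

A: γ = 1/√(1 − 0.553²) = 1/√0.6942 = 1.200. B: γ = 1/√(1 − 0.795²) = 1/√0.3680 = 1.649.
τ_A/τ_B = γ_B/γ_A = 1.649/1.200 = 1.374, so τ_B/τ_A = 0.7281.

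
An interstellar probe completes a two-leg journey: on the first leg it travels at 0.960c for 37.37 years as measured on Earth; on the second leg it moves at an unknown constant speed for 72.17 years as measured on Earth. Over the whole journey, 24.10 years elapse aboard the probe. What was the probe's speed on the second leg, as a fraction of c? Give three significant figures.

β = 0.982

Leg 1: γ = 1/√(1 − 0.960²) = 25/7 ≈ 3.571; τ_1 = 37.37/3.571 = 10.46 years.
Leg 2: speed unknown; τ_2 = 72.17/γ_2.
Total proper time: 10.46 + τ_2 = 24.10, so τ_2 = 24.10 − 10.46 = 13.64 years.
γ_2 = 72.17/13.64 = 5.292; β = √(1 − 1/γ²) = √0.9643.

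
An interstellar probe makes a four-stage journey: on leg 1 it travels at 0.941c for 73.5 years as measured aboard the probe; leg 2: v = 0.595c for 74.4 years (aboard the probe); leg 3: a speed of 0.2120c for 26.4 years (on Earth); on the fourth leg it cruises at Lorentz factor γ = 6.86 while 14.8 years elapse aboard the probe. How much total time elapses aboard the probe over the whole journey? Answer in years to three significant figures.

τ = 188 years

Leg 1: 73.5 years is already measured aboard the probe.
Leg 2: 74.4 years is already measured aboard the probe.
Leg 3: γ = 1/√(1 − 0.2120²) = 1/√0.9551 = 1.023; τ_3 = 26.4/1.023 = 25.80 years.
Leg 4: 14.8 years is already measured aboard the probe.
Total: 73.50 + 74.40 + 25.80 + 14.80 years.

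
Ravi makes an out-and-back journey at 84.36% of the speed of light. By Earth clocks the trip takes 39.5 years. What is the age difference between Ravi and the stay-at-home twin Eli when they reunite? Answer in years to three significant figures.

Δt − τ = 18.3 years

β = 0.8436; γ = 1/√(1 − 0.8436²) = 1/√0.2883 = 1.862
Ravi's elapsed proper time: τ = 39.5/1.862 = 21.21 years.
Age gap = Δt − τ = 39.5 − 21.21 years.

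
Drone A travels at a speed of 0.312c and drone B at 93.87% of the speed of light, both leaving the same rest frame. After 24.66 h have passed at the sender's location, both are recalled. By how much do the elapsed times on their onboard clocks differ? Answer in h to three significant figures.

A: γ = 1/√(1 − 0.312²) = 1/√0.9027 = 1.053; τ_A = 24.66/1.053 = 23.43 h.
B: β = 0.9387; γ = 1/√(1 − 0.9387²) = 1/√0.1188 = 2.901; τ_B = 24.66/2.901 = 8.501 h.

|τ_A − τ_B| = 14.9 h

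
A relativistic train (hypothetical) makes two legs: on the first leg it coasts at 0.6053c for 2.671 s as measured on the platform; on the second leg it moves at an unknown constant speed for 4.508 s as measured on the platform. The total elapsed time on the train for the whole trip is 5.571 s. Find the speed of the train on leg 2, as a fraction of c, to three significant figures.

Leg 1: γ = 1/√(1 − 0.6053²) = 1/√0.6336 = 1.256; τ_1 = 2.671/1.256 = 2.126 s.
Leg 2: speed unknown; τ_2 = 4.508/γ_2.
Total proper time: 2.126 + τ_2 = 5.571, so τ_2 = 5.571 − 2.126 = 3.445 s.
γ_2 = 4.508/3.445 = 1.309; β = √(1 − 1/γ²) = √0.4160.

β = 0.645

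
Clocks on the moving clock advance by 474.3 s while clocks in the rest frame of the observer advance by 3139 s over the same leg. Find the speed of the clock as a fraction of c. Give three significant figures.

The proper time is measured on the moving clock (both events occur at the clock's location); Δt is measured in the rest frame of the observer. γ = Δt/τ = 3139/474.3 = 6.618.
β = √(1 − 1/γ²) = √(1 − 0.02283) = √0.9772

v = 0.989c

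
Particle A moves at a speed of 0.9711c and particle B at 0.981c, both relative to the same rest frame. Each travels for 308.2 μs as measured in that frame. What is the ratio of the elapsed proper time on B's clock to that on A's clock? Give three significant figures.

τ_B/τ_A = 0.813

A: γ = 1/√(1 − 0.9711²) = 1/√0.05696 = 4.190. B: γ = 1/√(1 − 0.981²) = 1/√0.03764 = 5.154.
τ_A/τ_B = γ_B/γ_A = 5.154/4.190 = 1.230, so τ_B/τ_A = 0.8129.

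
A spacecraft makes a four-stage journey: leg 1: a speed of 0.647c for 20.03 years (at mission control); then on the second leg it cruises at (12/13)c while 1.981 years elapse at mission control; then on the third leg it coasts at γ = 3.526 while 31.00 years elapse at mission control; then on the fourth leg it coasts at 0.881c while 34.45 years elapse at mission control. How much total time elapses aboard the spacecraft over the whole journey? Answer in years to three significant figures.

Leg 1: γ = 1/√(1 − 0.647²) = 1/√0.5814 = 1.311; τ_1 = 20.03/1.311 = 15.27 years.
Leg 2: γ = 1/√(1 − (12/13)²) = 13/5 = 2.600; τ_2 = 1.981/2.600 = 0.7619 years.
Leg 3: γ = 3.526; τ_3 = 31.00/3.526 = 8.792 years.
Leg 4: γ = 1/√(1 − 0.881²) = 1/√0.2238 = 2.114; τ_4 = 34.45/2.114 = 16.30 years.
Total: 15.27 + 0.7619 + 8.792 + 16.30 years.

τ = 41.1 years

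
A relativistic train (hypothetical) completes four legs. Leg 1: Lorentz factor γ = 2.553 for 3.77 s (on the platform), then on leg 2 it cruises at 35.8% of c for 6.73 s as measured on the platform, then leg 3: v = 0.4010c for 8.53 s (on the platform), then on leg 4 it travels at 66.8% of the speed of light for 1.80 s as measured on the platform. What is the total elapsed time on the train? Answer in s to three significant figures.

Leg 1: γ = 2.553; τ_1 = 3.77/2.553 = 1.477 s.
Leg 2: β = 0.358; γ = 1/√(1 − 0.358²) = 1/√0.8718 = 1.071; τ_2 = 6.73/1.071 = 6.284 s.
Leg 3: γ = 1/√(1 − 0.4010²) = 1/√0.8392 = 1.092; τ_3 = 8.53/1.092 = 7.814 s.
Leg 4: β = 0.668; γ = 1/√(1 − 0.668²) = 1/√0.5538 = 1.344; τ_4 = 1.80/1.344 = 1.339 s.
Total: 1.477 + 6.284 + 7.814 + 1.339 s.

τ = 16.9 s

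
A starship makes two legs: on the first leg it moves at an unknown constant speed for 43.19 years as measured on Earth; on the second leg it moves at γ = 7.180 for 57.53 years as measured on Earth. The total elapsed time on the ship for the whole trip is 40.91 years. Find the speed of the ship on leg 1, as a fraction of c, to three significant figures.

Leg 1: speed unknown; τ_1 = 43.19/γ_1.
Leg 2: γ = 7.180; τ_2 = 57.53/7.180 = 8.013 years.
Total proper time: τ_1 + 8.013 = 40.91, so τ_1 = 40.91 − 8.013 = 32.90 years.
γ_1 = 43.19/32.90 = 1.313; β = √(1 − 1/γ²) = √0.4198.

β = 0.648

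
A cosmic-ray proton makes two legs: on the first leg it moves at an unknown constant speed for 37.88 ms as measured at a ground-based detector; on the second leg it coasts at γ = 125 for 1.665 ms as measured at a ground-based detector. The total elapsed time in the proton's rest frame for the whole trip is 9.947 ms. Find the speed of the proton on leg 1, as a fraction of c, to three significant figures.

β = 0.965

Leg 1: speed unknown; τ_1 = 37.88/γ_1.
Leg 2: γ = 125; τ_2 = 1.665/125.0 = 0.01332 ms.
Total proper time: τ_1 + 0.01332 = 9.947, so τ_1 = 9.947 − 0.01332 = 9.934 ms.
γ_1 = 37.88/9.934 = 3.813; β = √(1 − 1/γ²) = √0.9312.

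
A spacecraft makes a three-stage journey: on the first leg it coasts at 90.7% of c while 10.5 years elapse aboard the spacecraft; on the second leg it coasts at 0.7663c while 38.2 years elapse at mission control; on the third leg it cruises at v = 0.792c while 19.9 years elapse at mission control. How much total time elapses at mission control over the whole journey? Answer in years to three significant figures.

Leg 1: β = 0.907; γ = 1/√(1 − 0.907²) = 1/√0.1774 = 2.375; Δt_1 = 2.375 × 10.5 = 24.93 years.
Leg 2: 38.2 years is already measured at mission control.
Leg 3: 19.9 years is already measured at mission control.
Total: 24.93 + 38.20 + 19.90 years.

Δt = 83.0 years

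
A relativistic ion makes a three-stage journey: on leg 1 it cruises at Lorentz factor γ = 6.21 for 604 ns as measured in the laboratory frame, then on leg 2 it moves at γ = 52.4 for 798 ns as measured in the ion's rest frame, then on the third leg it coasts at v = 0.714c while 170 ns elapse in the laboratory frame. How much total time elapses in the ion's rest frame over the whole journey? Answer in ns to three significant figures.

Leg 1: γ = 6.21; τ_1 = 604/6.210 = 97.26 ns.
Leg 2: 798 ns is already measured in the ion's rest frame.
Leg 3: γ = 1/√(1 − 0.714²) = 1/√0.4902 = 1.428; τ_3 = 170/1.428 = 119.0 ns.
Total: 97.26 + 798.0 + 119.0 ns.

τ = 1010 ns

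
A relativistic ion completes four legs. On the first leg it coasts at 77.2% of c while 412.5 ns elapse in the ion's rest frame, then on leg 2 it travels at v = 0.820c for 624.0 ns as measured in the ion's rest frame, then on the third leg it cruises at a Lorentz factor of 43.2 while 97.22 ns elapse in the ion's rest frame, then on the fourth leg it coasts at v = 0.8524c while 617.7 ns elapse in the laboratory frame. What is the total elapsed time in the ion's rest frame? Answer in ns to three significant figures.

Leg 1: 412.5 ns is already measured in the ion's rest frame.
Leg 2: 624.0 ns is already measured in the ion's rest frame.
Leg 3: 97.22 ns is already measured in the ion's rest frame.
Leg 4: γ = 1/√(1 − 0.8524²) = 1/√0.2734 = 1.912; τ_4 = 617.7/1.912 = 323.0 ns.
Total: 412.5 + 624.0 + 97.22 + 323.0 ns.

τ = 1460 ns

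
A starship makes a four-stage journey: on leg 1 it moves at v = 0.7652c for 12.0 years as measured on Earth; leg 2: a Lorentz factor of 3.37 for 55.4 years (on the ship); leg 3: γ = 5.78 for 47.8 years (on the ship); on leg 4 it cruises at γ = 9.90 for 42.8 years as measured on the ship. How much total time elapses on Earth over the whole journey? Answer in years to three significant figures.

Δt = 899 years

Leg 1: 12.0 years is already measured on Earth.
Leg 2: γ = 3.37; Δt_2 = 3.370 × 55.4 = 186.7 years.
Leg 3: γ = 5.78; Δt_3 = 5.780 × 47.8 = 276.3 years.
Leg 4: γ = 9.90; Δt_4 = 9.900 × 42.8 = 423.7 years.
Total: 12.00 + 186.7 + 276.3 + 423.7 years.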